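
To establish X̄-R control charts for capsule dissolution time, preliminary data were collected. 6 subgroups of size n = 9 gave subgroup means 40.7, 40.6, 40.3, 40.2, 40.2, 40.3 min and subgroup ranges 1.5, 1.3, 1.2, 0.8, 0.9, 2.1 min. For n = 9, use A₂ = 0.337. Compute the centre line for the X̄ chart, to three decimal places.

40.383

X̄̄ = (40.7 + 40.6 + 40.3 + 40.2 + 40.2 + 40.3) / 6 = 242.3000 / 6 = 40.3833
CL = X̄̄ = 40.3833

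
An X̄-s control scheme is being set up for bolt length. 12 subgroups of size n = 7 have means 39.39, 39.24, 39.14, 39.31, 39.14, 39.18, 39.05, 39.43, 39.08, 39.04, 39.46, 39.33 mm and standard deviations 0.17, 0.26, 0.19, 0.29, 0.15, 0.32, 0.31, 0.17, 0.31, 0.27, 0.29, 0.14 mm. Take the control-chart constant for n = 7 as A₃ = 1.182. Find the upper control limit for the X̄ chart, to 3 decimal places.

X̄̄ = (39.39 + 39.24 + 39.14 + 39.31 + 39.14 + 39.18 + 39.05 + 39.43 + 39.08 + 39.04 + 39.46 + 39.33) / 12 = 39.2325
s̄ = (0.17 + 0.26 + 0.19 + 0.29 + 0.15 + 0.32 + 0.31 + 0.17 + 0.31 + 0.27 + 0.29 + 0.14) / 12 = 0.2392
UCL = X̄̄ + A₃·s̄ = 39.2325 + 1.182 × 0.2392 = 39.5152

39.515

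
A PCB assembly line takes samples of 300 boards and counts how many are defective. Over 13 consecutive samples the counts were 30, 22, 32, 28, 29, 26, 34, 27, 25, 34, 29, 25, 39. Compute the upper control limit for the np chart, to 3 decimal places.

44.640

p̄ = Σdᵢ / (k·n) = 380 / (13 × 300) = 0.09744
UCL = np̄ + 3·√(np̄(1−p̄)) = 29.2308 + 3 × √(29.2308×0.90256) = 29.2308 + 3 × 5.1364 = 44.6400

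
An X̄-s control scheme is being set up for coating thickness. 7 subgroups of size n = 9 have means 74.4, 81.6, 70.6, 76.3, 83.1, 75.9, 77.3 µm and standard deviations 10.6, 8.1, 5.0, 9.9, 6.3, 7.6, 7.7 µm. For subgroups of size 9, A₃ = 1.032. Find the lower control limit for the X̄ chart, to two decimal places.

X̄̄ = (74.4 + 81.6 + 70.6 + 76.3 + 83.1 + 75.9 + 77.3) / 7 = 77.0286
s̄ = (10.6 + 8.1 + 5.0 + 9.9 + 6.3 + 7.6 + 7.7) / 7 = 7.8857
LCL = X̄̄ − A₃·s̄ = 77.0286 − 1.032 × 7.8857 = 68.8905

68.89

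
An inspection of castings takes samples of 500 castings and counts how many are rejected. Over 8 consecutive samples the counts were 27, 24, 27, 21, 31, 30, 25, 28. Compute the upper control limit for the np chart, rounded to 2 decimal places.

41.69

p̄ = Σdᵢ / (k·n) = 213 / (8 × 500) = 0.05325
UCL = np̄ + 3·√(np̄(1−p̄)) = 26.6250 + 3 × √(26.6250×0.94675) = 26.6250 + 3 × 5.0207 = 41.6870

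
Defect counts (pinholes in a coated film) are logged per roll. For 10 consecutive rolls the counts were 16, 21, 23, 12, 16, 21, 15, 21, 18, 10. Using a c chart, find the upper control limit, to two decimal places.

c̄ = (16 + 21 + 23 + 12 + 16 + 21 + 15 + 21 + 18 + 10) / 10 = 173 / 10 = 17.3000
UCL = c̄ + 3√c̄ = 17.3000 + 3 × √17.3000 = 17.3000 + 3 × 4.1593 = 29.7780

29.78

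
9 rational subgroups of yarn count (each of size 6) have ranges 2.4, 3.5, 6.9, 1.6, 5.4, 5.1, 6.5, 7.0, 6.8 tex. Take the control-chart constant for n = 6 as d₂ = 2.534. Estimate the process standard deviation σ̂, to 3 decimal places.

1.982

R̄ = (2.4 + 3.5 + 6.9 + 1.6 + 5.4 + 5.1 + 6.5 + 7.0 + 6.8) / 9 = 5.0222
σ̂ = R̄ / d₂ = 5.0222 / 2.534 = 1.9819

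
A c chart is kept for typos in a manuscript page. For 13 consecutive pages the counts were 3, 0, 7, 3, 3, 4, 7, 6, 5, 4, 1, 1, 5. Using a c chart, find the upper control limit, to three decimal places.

c̄ = (3 + 0 + 7 + 3 + 3 + 4 + 7 + 6 + 5 + 4 + 1 + 1 + 5) / 13 = 49 / 13 = 3.7692
UCL = c̄ + 3√c̄ = 3.7692 + 3 × √3.7692 = 3.7692 + 3 × 1.9415 = 9.5936

9.594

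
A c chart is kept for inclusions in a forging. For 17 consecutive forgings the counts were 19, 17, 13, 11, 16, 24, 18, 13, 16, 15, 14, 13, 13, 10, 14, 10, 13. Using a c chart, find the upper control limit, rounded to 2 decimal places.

26.13

c̄ = (19 + 17 + 13 + 11 + 16 + 24 + 18 + 13 + 16 + 15 + 14 + 13 + 13 + 10 + 14 + 10 + 13) / 17 = 249 / 17 = 14.6471
UCL = c̄ + 3√c̄ = 14.6471 + 3 × √14.6471 = 14.6471 + 3 × 3.8271 = 26.1285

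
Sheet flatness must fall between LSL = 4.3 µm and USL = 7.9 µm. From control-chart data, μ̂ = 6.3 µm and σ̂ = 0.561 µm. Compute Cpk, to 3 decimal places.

Cpu = (USL − μ̂) / (3σ̂) = (7.9 − 6.3) / (3 × 0.561) = 0.9507; Cpl = (μ̂ − LSL) / (3σ̂) = (6.3 − 4.3) / (3 × 0.561) = 1.1884; Cpk = min(Cpu, Cpl) = 0.9507

0.951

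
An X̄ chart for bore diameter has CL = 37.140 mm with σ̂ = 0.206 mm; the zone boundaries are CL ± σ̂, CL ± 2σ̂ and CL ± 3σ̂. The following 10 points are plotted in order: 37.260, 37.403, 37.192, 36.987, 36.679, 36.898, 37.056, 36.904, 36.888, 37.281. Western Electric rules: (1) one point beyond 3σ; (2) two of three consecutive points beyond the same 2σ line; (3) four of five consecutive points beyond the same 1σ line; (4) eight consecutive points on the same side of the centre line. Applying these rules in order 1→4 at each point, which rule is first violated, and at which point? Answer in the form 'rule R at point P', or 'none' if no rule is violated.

Zone of each point (C = within 1σ̂, B = 1σ̂–2σ̂, A = 2σ̂–3σ̂, * = beyond 3σ̂; sign = side of CL): 1:+C, 2:+B, 3:+C, 4:-C, 5:-A, 6:-B, 7:-C, 8:-B, 9:-B, 10:+C
Rule 3 (four of five consecutive points beyond the same 1σ limit) is satisfied at point 9.

rule 3 at point 9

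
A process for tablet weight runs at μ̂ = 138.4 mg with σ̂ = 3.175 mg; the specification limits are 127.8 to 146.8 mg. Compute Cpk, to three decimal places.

Cpu = (USL − μ̂) / (3σ̂) = (146.8 − 138.4) / (3 × 3.175) = 0.8819; Cpl = (μ̂ − LSL) / (3σ̂) = (138.4 − 127.8) / (3 × 3.175) = 1.1129; Cpk = min(Cpu, Cpl) = 0.8819

0.882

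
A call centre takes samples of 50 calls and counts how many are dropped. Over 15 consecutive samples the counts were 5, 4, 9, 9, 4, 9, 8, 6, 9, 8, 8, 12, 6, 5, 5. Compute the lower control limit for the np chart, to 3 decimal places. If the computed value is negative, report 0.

0.000

p̄ = Σdᵢ / (k·n) = 107 / (15 × 50) = 0.14267
LCL = np̄ − 3·√(np̄(1−p̄)) = 7.1333 − 3 × 2.4730 = -0.2856 → 0 (negative, so LCL = 0)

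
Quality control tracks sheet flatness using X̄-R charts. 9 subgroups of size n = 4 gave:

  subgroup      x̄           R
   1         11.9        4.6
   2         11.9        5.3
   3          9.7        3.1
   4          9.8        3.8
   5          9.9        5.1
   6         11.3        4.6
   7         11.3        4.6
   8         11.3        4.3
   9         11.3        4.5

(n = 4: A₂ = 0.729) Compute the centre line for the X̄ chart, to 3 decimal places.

X̄̄ = (11.9 + 11.9 + 9.7 + 9.8 + 9.9 + 11.3 + 11.3 + 11.3 + 11.3) / 9 = 98.4000 / 9 = 10.9333
CL = X̄̄ = 10.9333

10.933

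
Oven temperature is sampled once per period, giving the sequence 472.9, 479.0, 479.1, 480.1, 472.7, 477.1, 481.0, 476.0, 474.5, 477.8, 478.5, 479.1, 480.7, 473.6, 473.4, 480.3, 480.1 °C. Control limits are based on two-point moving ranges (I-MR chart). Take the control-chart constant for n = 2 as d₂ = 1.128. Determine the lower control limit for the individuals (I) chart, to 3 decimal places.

469.095

X̄ = (472.9 + 479.0 + 479.1 + 480.1 + 472.7 + 477.1 + 481.0 + 476.0 + 474.5 + 477.8 + 478.5 + 479.1 + 480.7 + 473.6 + 473.4 + 480.3 + 480.1) / 17 = 477.4059
Moving ranges: 6.1, 0.1, 1.0, 7.4, 4.4, 3.9, 5.0, 1.5, 3.3, 0.7, 0.6, 1.6, 7.1, 0.2, 6.9, 0.2; M̄R̄ = 50.0000 / 16 = 3.1250
LCL = X̄ − 3·M̄R̄/d₂ = 477.4059 − 3 × 3.1250 / 1.128 = 469.0947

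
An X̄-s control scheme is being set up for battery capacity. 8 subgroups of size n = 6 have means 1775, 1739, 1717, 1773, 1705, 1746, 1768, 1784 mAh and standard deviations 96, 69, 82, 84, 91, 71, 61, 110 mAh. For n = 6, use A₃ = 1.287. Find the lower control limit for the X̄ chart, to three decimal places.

X̄̄ = (1775 + 1739 + 1717 + 1773 + 1705 + 1746 + 1768 + 1784) / 8 = 1750.8750
s̄ = (96 + 69 + 82 + 84 + 91 + 71 + 61 + 110) / 8 = 83.0000
LCL = X̄̄ − A₃·s̄ = 1750.8750 − 1.287 × 83.0000 = 1644.0540

1644.054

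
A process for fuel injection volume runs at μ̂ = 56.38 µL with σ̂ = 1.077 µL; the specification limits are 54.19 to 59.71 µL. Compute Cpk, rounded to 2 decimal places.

Cpu = (USL − μ̂) / (3σ̂) = (59.71 − 56.38) / (3 × 1.077) = 1.0306; Cpl = (μ̂ − LSL) / (3σ̂) = (56.38 − 54.19) / (3 × 1.077) = 0.6778; Cpk = min(Cpu, Cpl) = 0.6778

0.68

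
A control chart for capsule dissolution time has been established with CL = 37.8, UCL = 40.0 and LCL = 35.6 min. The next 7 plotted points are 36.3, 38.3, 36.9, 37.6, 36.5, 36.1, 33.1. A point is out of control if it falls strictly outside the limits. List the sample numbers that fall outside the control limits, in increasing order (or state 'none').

7

Compare each point to [35.6, 40.0]: sample 7 = 33.1 < LCL.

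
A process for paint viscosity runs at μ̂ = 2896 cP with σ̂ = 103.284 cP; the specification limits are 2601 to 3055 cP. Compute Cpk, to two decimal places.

Cpu = (USL − μ̂) / (3σ̂) = (3055 − 2896) / (3 × 103.284) = 0.5131; Cpl = (μ̂ − LSL) / (3σ̂) = (2896 − 2601) / (3 × 103.284) = 0.9521; Cpk = min(Cpu, Cpl) = 0.5131

0.51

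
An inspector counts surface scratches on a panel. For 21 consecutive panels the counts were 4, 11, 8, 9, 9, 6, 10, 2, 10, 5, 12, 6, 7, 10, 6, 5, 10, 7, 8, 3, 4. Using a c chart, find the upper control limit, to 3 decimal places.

15.309

c̄ = (4 + 11 + 8 + 9 + 9 + 6 + 10 + 2 + 10 + 5 + 12 + 6 + 7 + 10 + 6 + 5 + 10 + 7 + 8 + 3 + 4) / 21 = 152 / 21 = 7.2381
UCL = c̄ + 3√c̄ = 7.2381 + 3 × √7.2381 = 7.2381 + 3 × 2.6904 = 15.3092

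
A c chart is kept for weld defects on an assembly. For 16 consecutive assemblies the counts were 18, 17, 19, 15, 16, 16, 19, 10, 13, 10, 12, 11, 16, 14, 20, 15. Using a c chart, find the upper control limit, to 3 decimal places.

c̄ = (18 + 17 + 19 + 15 + 16 + 16 + 19 + 10 + 13 + 10 + 12 + 11 + 16 + 14 + 20 + 15) / 16 = 241 / 16 = 15.0625
UCL = c̄ + 3√c̄ = 15.0625 + 3 × √15.0625 = 15.0625 + 3 × 3.8810 = 26.7056

26.706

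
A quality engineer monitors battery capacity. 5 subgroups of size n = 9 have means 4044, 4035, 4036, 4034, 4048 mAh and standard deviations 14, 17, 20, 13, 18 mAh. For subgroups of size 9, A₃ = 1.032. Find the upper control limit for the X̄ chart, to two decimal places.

X̄̄ = (4044 + 4035 + 4036 + 4034 + 4048) / 5 = 4039.4000
s̄ = (14 + 17 + 20 + 13 + 18) / 5 = 16.4000
UCL = X̄̄ + A₃·s̄ = 4039.4000 + 1.032 × 16.4000 = 4056.3248

4056.32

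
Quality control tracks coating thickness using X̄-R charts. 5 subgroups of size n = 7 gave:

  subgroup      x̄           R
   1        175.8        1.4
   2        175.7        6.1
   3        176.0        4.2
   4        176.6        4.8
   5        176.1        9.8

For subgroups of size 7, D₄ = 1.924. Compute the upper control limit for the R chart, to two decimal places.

R̄ = (1.4 + 6.1 + 4.2 + 4.8 + 9.8) / 5 = 26.3000 / 5 = 5.2600
UCL_R = D₄·R̄ = 1.924 × 5.2600 = 10.1202

10.12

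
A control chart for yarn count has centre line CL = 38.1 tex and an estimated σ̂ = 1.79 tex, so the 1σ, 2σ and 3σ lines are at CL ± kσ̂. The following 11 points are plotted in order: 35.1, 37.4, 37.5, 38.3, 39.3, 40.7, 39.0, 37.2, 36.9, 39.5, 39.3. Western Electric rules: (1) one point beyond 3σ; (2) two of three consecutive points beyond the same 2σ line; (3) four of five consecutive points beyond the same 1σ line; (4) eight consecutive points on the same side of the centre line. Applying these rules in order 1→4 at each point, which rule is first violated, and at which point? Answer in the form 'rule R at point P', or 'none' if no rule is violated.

Zone of each point (C = within 1σ̂, B = 1σ̂–2σ̂, A = 2σ̂–3σ̂, * = beyond 3σ̂; sign = side of CL): 1:-B, 2:-C, 3:-C, 4:+C, 5:+C, 6:+B, 7:+C, 8:-C, 9:-C, 10:+C, 11:+C
No rule fires across all 11 points.

none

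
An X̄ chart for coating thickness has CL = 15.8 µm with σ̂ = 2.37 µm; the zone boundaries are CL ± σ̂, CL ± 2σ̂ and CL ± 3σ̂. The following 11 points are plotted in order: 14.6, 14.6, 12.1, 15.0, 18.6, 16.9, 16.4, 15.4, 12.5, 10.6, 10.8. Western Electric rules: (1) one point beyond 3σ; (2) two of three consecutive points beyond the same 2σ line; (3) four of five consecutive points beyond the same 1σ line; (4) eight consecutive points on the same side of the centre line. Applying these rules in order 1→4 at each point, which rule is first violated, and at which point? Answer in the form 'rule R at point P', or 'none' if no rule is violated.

Zone of each point (C = within 1σ̂, B = 1σ̂–2σ̂, A = 2σ̂–3σ̂, * = beyond 3σ̂; sign = side of CL): 1:-C, 2:-C, 3:-B, 4:-C, 5:+B, 6:+C, 7:+C, 8:-C, 9:-B, 10:-A, 11:-A
Rule 2 (two of three consecutive points beyond the same 2σ limit) is satisfied at point 11.

rule 2 at point 11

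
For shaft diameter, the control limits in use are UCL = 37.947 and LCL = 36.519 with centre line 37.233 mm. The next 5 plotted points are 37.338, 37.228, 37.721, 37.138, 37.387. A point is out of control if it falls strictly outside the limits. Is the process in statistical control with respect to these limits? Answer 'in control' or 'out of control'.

in control

All 5 points lie within [36.519, 37.947].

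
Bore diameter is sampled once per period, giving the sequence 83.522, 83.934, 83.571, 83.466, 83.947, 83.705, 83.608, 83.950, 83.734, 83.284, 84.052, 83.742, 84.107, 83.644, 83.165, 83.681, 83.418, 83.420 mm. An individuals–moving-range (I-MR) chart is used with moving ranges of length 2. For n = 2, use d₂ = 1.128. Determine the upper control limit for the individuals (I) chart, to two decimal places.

X̄ = (83.522 + 83.934 + 83.571 + 83.466 + 83.947 + 83.705 + 83.608 + 83.950 + 83.734 + 83.284 + 84.052 + 83.742 + 84.107 + 83.644 + 83.165 + 83.681 + 83.418 + 83.420) / 18 = 83.6639
Moving ranges: 0.412, 0.363, 0.105, 0.481, 0.242, 0.097, 0.342, 0.216, 0.450, 0.768, 0.310, 0.365, 0.463, 0.479, 0.516, 0.263, 0.002; M̄R̄ = 5.8740 / 17 = 0.3455
UCL = X̄ + 3·M̄R̄/d₂ = 83.6639 + 3 × 0.3455 / 1.128 = 84.5829

84.58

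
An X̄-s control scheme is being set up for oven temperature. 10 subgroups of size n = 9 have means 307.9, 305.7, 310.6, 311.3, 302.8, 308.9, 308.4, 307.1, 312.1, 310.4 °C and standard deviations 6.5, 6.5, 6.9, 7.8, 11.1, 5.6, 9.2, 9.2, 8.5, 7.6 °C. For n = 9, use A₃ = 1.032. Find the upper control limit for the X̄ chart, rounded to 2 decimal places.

316.66

X̄̄ = (307.9 + 305.7 + 310.6 + 311.3 + 302.8 + 308.9 + 308.4 + 307.1 + 312.1 + 310.4) / 10 = 308.5200
s̄ = (6.5 + 6.5 + 6.9 + 7.8 + 11.1 + 5.6 + 9.2 + 9.2 + 8.5 + 7.6) / 10 = 7.8900
UCL = X̄̄ + A₃·s̄ = 308.5200 + 1.032 × 7.8900 = 316.6625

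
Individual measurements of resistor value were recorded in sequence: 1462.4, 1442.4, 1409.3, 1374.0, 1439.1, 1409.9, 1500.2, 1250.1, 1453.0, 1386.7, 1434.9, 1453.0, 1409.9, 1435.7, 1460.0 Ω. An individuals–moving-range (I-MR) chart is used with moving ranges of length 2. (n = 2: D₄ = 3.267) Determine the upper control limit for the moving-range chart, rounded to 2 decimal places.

Moving ranges: 20.0, 33.1, 35.3, 65.1, 29.2, 90.3, 250.1, 202.9, 66.3, 48.2, 18.1, 43.1, 25.8, 24.3; M̄R̄ = 951.8000 / 14 = 67.9857
UCL_MR = D₄·M̄R̄ = 3.267 × 67.9857 = 222.1093

222.11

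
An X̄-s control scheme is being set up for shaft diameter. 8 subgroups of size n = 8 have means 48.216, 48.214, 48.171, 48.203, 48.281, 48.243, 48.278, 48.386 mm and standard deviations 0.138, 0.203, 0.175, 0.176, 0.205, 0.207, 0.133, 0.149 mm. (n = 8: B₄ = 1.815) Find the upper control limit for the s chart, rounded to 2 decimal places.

0.31

s̄ = (0.138 + 0.203 + 0.175 + 0.176 + 0.205 + 0.207 + 0.133 + 0.149) / 8 = 0.1732
UCL_s = B₄·s̄ = 1.815 × 0.1732 = 0.3144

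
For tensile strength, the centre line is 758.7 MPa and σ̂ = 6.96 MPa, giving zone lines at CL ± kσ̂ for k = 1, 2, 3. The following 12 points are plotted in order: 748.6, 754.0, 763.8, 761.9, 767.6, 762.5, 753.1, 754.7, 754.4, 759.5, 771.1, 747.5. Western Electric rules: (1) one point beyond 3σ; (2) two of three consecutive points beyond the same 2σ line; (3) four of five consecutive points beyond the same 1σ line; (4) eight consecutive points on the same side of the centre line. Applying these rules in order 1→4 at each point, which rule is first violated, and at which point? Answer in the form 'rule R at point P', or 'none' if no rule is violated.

Zone of each point (C = within 1σ̂, B = 1σ̂–2σ̂, A = 2σ̂–3σ̂, * = beyond 3σ̂; sign = side of CL): 1:-B, 2:-C, 3:+C, 4:+C, 5:+B, 6:+C, 7:-C, 8:-C, 9:-C, 10:+C, 11:+B, 12:-B
No rule fires across all 12 points.

none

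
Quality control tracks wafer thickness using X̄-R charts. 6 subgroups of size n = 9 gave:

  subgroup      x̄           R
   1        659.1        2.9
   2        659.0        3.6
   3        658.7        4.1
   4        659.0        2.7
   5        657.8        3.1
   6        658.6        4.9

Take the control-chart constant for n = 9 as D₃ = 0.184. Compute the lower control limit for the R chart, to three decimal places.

0.653

R̄ = (2.9 + 3.6 + 4.1 + 2.7 + 3.1 + 4.9) / 6 = 21.3000 / 6 = 3.5500
LCL_R = D₃·R̄ = 0.184 × 3.5500 = 0.6532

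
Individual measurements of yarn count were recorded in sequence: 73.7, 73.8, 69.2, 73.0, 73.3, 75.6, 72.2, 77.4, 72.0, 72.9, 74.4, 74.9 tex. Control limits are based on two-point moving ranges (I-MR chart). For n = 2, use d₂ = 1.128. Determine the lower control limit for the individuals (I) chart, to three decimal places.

66.764

X̄ = (73.7 + 73.8 + 69.2 + 73.0 + 73.3 + 75.6 + 72.2 + 77.4 + 72.0 + 72.9 + 74.4 + 74.9) / 12 = 73.5333
Moving ranges: 0.1, 4.6, 3.8, 0.3, 2.3, 3.4, 5.2, 5.4, 0.9, 1.5, 0.5; M̄R̄ = 28.0000 / 11 = 2.5455
LCL = X̄ − 3·M̄R̄/d₂ = 73.5333 − 3 × 2.5455 / 1.128 = 66.7635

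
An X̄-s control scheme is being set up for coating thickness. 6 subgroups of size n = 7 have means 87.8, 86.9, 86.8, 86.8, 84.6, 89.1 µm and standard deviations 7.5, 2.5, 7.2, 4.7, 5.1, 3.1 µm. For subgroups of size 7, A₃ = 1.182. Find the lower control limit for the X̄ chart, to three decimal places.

X̄̄ = (87.8 + 86.9 + 86.8 + 86.8 + 84.6 + 89.1) / 6 = 87.0000
s̄ = (7.5 + 2.5 + 7.2 + 4.7 + 5.1 + 3.1) / 6 = 5.0167
LCL = X̄̄ − A₃·s̄ = 87.0000 − 1.182 × 5.0167 = 81.0703

81.070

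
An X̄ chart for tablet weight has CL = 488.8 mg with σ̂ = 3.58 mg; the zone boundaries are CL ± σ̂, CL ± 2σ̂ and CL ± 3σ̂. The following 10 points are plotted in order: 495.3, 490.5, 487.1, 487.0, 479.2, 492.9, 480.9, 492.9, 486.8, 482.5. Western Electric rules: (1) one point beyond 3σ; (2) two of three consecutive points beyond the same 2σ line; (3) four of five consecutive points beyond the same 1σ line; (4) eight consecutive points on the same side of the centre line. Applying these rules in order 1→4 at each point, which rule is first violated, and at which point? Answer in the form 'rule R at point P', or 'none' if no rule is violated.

rule 2 at point 7

Zone of each point (C = within 1σ̂, B = 1σ̂–2σ̂, A = 2σ̂–3σ̂, * = beyond 3σ̂; sign = side of CL): 1:+B, 2:+C, 3:-C, 4:-C, 5:-A, 6:+B, 7:-A, 8:+B, 9:-C, 10:-B
Rule 2 (two of three consecutive points beyond the same 2σ limit) is satisfied at point 7.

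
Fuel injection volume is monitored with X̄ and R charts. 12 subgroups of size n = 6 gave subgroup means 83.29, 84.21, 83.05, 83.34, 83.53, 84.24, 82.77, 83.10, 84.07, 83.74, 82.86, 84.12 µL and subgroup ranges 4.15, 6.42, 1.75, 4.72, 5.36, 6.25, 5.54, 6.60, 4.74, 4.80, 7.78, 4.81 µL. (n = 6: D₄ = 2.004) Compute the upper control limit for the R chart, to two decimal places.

R̄ = (4.15 + 6.42 + 1.75 + 4.72 + 5.36 + 6.25 + 5.54 + 6.60 + 4.74 + 4.80 + 7.78 + 4.81) / 12 = 62.9200 / 12 = 5.2433
UCL_R = D₄·R̄ = 2.004 × 5.2433 = 10.5076

10.51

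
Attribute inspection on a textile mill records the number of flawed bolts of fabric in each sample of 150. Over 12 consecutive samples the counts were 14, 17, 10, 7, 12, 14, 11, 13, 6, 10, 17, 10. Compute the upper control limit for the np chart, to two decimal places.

21.62

p̄ = Σdᵢ / (k·n) = 141 / (12 × 150) = 0.07833
UCL = np̄ + 3·√(np̄(1−p̄)) = 11.7500 + 3 × √(11.7500×0.92167) = 11.7500 + 3 × 3.2908 = 21.6225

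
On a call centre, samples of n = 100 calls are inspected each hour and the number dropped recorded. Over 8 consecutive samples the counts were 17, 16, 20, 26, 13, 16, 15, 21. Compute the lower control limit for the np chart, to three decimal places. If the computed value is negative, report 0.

6.474

p̄ = Σdᵢ / (k·n) = 144 / (8 × 100) = 0.18000
LCL = np̄ − 3·√(np̄(1−p̄)) = 18.0000 − 3 × 3.8419 = 6.4744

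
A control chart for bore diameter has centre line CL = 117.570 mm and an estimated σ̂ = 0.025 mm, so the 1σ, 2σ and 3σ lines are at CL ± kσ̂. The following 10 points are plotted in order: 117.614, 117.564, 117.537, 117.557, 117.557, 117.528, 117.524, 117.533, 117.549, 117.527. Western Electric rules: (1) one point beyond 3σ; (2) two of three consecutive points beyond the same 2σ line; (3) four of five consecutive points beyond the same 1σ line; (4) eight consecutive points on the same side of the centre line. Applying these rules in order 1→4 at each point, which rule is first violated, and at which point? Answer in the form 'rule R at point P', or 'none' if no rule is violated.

rule 4 at point 9

Zone of each point (C = within 1σ̂, B = 1σ̂–2σ̂, A = 2σ̂–3σ̂, * = beyond 3σ̂; sign = side of CL): 1:+B, 2:-C, 3:-B, 4:-C, 5:-C, 6:-B, 7:-B, 8:-B, 9:-C, 10:-B
Rule 4 (eight consecutive points on the same side of the centre line) is satisfied at point 9.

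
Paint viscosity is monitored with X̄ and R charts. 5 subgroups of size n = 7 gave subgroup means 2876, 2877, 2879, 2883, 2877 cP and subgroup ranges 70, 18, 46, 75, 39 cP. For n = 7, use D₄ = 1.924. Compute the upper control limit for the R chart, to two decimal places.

R̄ = (70 + 18 + 46 + 75 + 39) / 5 = 248.0000 / 5 = 49.6000
UCL_R = D₄·R̄ = 1.924 × 49.6000 = 95.4304

95.43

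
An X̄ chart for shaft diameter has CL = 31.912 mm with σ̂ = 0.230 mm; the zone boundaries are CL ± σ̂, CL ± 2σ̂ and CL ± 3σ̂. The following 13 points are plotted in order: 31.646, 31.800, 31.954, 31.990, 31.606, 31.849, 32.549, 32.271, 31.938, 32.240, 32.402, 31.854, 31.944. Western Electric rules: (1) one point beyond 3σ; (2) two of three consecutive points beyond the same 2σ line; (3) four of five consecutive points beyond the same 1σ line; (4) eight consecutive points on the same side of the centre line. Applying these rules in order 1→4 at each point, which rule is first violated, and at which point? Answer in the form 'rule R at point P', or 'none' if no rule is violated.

Zone of each point (C = within 1σ̂, B = 1σ̂–2σ̂, A = 2σ̂–3σ̂, * = beyond 3σ̂; sign = side of CL): 1:-B, 2:-C, 3:+C, 4:+C, 5:-B, 6:-C, 7:+A, 8:+B, 9:+C, 10:+B, 11:+A, 12:-C, 13:+C
Rule 3 (four of five consecutive points beyond the same 1σ limit) is satisfied at point 11.

rule 3 at point 11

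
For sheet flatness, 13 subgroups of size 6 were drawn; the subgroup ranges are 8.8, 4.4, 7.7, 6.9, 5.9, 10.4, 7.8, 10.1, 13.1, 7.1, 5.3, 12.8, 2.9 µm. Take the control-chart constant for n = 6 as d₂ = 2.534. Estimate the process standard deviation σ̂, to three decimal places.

R̄ = (8.8 + 4.4 + 7.7 + 6.9 + 5.9 + 10.4 + 7.8 + 10.1 + 13.1 + 7.1 + 5.3 + 12.8 + 2.9) / 13 = 7.9385
σ̂ = R̄ / d₂ = 7.9385 / 2.534 = 3.1328

3.133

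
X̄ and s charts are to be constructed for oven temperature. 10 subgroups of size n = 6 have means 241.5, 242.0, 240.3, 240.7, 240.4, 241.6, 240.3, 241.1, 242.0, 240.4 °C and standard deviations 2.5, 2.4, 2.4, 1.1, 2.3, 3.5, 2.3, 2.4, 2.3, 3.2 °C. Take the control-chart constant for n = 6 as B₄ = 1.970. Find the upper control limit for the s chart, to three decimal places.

4.807

s̄ = (2.5 + 2.4 + 2.4 + 1.1 + 2.3 + 3.5 + 2.3 + 2.4 + 2.3 + 3.2) / 10 = 2.4400
UCL_s = B₄·s̄ = 1.970 × 2.4400 = 4.8068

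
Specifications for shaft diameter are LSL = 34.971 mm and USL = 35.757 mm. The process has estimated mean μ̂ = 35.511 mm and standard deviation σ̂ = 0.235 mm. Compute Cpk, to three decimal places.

0.349

Cpu = (USL − μ̂) / (3σ̂) = (35.757 − 35.511) / (3 × 0.235) = 0.3489; Cpl = (μ̂ − LSL) / (3σ̂) = (35.511 − 34.971) / (3 × 0.235) = 0.7660; Cpk = min(Cpu, Cpl) = 0.3489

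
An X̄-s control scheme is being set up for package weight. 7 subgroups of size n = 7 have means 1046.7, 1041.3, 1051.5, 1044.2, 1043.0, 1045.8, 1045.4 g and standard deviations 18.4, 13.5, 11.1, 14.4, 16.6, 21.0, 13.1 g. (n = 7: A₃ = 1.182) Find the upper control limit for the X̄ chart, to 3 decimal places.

1063.668

X̄̄ = (1046.7 + 1041.3 + 1051.5 + 1044.2 + 1043.0 + 1045.8 + 1045.4) / 7 = 1045.4143
s̄ = (18.4 + 13.5 + 11.1 + 14.4 + 16.6 + 21.0 + 13.1) / 7 = 15.4429
UCL = X̄̄ + A₃·s̄ = 1045.4143 + 1.182 × 15.4429 = 1063.6677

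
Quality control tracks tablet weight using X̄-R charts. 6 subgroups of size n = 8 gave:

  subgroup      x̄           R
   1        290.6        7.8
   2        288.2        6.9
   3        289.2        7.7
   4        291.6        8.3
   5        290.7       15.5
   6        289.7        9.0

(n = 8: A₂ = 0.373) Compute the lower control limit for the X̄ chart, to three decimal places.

286.568

X̄̄ = (290.6 + 288.2 + 289.2 + 291.6 + 290.7 + 289.7) / 6 = 1740.0000 / 6 = 290.0000
R̄ = (7.8 + 6.9 + 7.7 + 8.3 + 15.5 + 9.0) / 6 = 55.2000 / 6 = 9.2000
LCL = X̄̄ − A₂·R̄ = 290.0000 − 0.373 × 9.2000 = 286.5684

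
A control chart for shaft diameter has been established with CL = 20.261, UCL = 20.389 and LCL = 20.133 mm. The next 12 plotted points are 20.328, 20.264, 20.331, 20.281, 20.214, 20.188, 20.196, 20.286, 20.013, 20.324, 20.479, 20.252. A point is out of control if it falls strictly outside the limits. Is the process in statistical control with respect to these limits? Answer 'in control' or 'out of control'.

Compare each point to [20.133, 20.389]: sample 9 = 20.013 < LCL; sample 11 = 20.479 > UCL.

out of control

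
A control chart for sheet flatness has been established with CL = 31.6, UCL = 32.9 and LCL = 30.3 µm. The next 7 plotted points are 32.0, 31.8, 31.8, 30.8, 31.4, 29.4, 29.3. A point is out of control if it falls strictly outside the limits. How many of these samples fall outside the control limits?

Compare each point to [30.3, 32.9]: sample 6 = 29.4 < LCL; sample 7 = 29.3 < LCL.

2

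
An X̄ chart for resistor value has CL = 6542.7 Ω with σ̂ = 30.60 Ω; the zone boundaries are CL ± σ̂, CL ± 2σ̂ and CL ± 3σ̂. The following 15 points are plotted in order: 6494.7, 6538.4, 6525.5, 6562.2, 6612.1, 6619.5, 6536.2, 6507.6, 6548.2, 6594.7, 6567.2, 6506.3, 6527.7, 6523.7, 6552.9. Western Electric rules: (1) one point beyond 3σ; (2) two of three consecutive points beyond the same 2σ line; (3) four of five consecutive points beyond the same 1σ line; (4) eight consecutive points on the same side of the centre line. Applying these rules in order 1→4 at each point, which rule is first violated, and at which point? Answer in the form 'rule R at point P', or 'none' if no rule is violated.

rule 2 at point 6

Zone of each point (C = within 1σ̂, B = 1σ̂–2σ̂, A = 2σ̂–3σ̂, * = beyond 3σ̂; sign = side of CL): 1:-B, 2:-C, 3:-C, 4:+C, 5:+A, 6:+A, 7:-C, 8:-B, 9:+C, 10:+B, 11:+C, 12:-B, 13:-C, 14:-C, 15:+C
Rule 2 (two of three consecutive points beyond the same 2σ limit) is satisfied at point 6.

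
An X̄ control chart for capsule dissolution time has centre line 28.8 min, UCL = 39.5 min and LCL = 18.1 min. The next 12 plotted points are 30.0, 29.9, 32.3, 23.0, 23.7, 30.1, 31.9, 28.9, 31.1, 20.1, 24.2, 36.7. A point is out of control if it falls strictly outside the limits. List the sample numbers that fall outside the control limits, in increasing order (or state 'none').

All 12 points lie within [18.1, 39.5].

none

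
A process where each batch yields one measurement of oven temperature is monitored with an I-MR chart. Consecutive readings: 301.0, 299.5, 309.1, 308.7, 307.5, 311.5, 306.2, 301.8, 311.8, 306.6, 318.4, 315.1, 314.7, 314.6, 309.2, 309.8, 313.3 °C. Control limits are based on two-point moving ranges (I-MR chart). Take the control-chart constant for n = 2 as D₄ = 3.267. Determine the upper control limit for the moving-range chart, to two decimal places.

Moving ranges: 1.5, 9.6, 0.4, 1.2, 4.0, 5.3, 4.4, 10.0, 5.2, 11.8, 3.3, 0.4, 0.1, 5.4, 0.6, 3.5; M̄R̄ = 66.7000 / 16 = 4.1688
UCL_MR = D₄·M̄R̄ = 3.267 × 4.1688 = 13.6193

13.62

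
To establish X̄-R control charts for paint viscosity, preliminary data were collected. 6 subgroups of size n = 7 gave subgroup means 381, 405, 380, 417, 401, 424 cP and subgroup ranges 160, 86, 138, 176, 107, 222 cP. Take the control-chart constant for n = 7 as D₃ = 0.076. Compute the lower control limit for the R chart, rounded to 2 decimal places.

R̄ = (160 + 86 + 138 + 176 + 107 + 222) / 6 = 889.0000 / 6 = 148.1667
LCL_R = D₃·R̄ = 0.076 × 148.1667 = 11.2607

11.26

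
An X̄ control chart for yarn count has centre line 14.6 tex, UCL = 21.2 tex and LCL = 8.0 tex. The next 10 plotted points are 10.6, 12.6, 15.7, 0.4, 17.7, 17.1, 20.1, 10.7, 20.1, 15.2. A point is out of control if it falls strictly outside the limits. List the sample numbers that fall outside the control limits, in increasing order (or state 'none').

4

Compare each point to [8.0, 21.2]: sample 4 = 0.4 < LCL.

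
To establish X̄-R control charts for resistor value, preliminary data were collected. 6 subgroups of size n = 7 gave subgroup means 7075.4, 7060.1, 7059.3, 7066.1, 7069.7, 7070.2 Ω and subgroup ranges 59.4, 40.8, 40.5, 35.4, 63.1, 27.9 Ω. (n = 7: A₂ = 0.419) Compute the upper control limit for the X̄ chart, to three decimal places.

X̄̄ = (7075.4 + 7060.1 + 7059.3 + 7066.1 + 7069.7 + 7070.2) / 6 = 42400.8000 / 6 = 7066.8000
R̄ = (59.4 + 40.8 + 40.5 + 35.4 + 63.1 + 27.9) / 6 = 267.1000 / 6 = 44.5167
UCL = X̄̄ + A₂·R̄ = 7066.8000 + 0.419 × 44.5167 = 7085.4525

7085.452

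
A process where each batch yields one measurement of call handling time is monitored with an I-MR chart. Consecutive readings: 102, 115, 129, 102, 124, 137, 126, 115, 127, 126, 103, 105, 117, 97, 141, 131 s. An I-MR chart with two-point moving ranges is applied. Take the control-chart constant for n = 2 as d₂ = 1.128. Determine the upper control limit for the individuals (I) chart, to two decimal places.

X̄ = (102 + 115 + 129 + 102 + 124 + 137 + 126 + 115 + 127 + 126 + 103 + 105 + 117 + 97 + 141 + 131) / 16 = 118.5625
Moving ranges: 13, 14, 27, 22, 13, 11, 11, 12, 1, 23, 2, 12, 20, 44, 10; M̄R̄ = 235.0000 / 15 = 15.6667
UCL = X̄ + 3·M̄R̄/d₂ = 118.5625 + 3 × 15.6667 / 1.128 = 160.2292

160.23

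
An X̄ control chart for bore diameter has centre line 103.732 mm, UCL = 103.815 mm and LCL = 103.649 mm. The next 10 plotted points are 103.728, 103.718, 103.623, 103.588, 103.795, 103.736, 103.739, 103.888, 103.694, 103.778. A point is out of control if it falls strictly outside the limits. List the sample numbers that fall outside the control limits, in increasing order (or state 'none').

Compare each point to [103.649, 103.815]: sample 3 = 103.623 < LCL; sample 4 = 103.588 < LCL; sample 8 = 103.888 > UCL.

3, 4, 8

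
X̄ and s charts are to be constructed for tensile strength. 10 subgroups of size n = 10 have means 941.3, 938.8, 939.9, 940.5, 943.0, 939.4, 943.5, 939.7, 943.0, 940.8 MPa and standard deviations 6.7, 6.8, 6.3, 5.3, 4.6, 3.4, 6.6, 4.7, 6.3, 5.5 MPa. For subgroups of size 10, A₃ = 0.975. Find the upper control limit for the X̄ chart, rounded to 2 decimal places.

X̄̄ = (941.3 + 938.8 + 939.9 + 940.5 + 943.0 + 939.4 + 943.5 + 939.7 + 943.0 + 940.8) / 10 = 940.9900
s̄ = (6.7 + 6.8 + 6.3 + 5.3 + 4.6 + 3.4 + 6.6 + 4.7 + 6.3 + 5.5) / 10 = 5.6200
UCL = X̄̄ + A₃·s̄ = 940.9900 + 0.975 × 5.6200 = 946.4695

946.47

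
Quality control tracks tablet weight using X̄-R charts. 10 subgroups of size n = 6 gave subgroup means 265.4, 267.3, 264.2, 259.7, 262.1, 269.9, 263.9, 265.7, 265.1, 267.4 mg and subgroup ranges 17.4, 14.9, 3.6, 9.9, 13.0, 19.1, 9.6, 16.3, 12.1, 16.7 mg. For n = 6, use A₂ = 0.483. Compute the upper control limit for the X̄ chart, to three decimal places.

271.475

X̄̄ = (265.4 + 267.3 + 264.2 + 259.7 + 262.1 + 269.9 + 263.9 + 265.7 + 265.1 + 267.4) / 10 = 2650.7000 / 10 = 265.0700
R̄ = (17.4 + 14.9 + 3.6 + 9.9 + 13.0 + 19.1 + 9.6 + 16.3 + 12.1 + 16.7) / 10 = 132.6000 / 10 = 13.2600
UCL = X̄̄ + A₂·R̄ = 265.0700 + 0.483 × 13.2600 = 271.4746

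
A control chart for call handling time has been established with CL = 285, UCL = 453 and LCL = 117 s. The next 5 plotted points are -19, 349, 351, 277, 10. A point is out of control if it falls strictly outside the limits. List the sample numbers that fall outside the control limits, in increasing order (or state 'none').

Compare each point to [117, 453]: sample 1 = -19 < LCL; sample 5 = 10 < LCL.

1, 5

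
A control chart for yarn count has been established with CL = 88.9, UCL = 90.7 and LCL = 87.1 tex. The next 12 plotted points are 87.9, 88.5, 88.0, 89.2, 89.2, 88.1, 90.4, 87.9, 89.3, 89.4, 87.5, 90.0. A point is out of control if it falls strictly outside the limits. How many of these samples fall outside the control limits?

0

All 12 points lie within [87.1, 90.7].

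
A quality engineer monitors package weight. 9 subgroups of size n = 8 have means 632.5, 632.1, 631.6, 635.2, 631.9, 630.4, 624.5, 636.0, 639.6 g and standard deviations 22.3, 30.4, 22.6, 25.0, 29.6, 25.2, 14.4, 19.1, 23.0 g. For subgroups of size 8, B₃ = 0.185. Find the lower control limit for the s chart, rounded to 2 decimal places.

4.35

s̄ = (22.3 + 30.4 + 22.6 + 25.0 + 29.6 + 25.2 + 14.4 + 19.1 + 23.0) / 9 = 23.5111
LCL_s = B₃·s̄ = 0.185 × 23.5111 = 4.3496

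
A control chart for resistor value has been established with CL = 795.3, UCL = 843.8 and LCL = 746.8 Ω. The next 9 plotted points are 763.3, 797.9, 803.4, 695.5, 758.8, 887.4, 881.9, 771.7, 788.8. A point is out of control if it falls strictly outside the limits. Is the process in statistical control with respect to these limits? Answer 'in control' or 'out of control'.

Compare each point to [746.8, 843.8]: sample 4 = 695.5 < LCL; sample 6 = 887.4 > UCL; sample 7 = 881.9 > UCL.

out of control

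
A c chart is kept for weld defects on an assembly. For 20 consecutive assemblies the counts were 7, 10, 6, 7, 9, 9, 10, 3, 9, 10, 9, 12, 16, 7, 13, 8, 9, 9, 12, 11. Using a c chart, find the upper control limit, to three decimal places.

c̄ = (7 + 10 + 6 + 7 + 9 + 9 + 10 + 3 + 9 + 10 + 9 + 12 + 16 + 7 + 13 + 8 + 9 + 9 + 12 + 11) / 20 = 186 / 20 = 9.3000
UCL = c̄ + 3√c̄ = 9.3000 + 3 × √9.3000 = 9.3000 + 3 × 3.0496 = 18.4488

18.449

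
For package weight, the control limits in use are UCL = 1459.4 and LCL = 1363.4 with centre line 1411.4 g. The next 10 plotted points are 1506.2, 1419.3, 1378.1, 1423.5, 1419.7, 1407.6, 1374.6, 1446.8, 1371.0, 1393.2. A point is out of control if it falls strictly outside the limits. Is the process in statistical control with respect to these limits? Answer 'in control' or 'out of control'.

out of control

Compare each point to [1363.4, 1459.4]: sample 1 = 1506.2 > UCL.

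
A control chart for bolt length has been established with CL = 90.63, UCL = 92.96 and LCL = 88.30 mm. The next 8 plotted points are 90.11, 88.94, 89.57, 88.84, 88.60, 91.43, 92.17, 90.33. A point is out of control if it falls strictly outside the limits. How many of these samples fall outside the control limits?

0

All 8 points lie within [88.30, 92.96].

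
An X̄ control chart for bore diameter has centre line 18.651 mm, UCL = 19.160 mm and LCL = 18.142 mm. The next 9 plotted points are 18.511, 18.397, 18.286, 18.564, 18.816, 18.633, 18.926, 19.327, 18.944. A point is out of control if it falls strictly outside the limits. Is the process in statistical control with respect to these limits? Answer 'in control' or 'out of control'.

out of control

Compare each point to [18.142, 19.160]: sample 8 = 19.327 > UCL.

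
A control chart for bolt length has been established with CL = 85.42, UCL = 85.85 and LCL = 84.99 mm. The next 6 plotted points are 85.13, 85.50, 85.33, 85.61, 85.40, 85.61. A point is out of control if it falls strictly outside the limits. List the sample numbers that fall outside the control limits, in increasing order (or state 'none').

none

All 6 points lie within [84.99, 85.85].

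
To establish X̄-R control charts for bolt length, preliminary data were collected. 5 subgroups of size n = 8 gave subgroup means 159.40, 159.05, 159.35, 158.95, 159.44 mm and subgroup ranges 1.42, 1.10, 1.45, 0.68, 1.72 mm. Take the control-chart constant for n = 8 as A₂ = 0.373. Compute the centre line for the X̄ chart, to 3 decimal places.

159.238

X̄̄ = (159.40 + 159.05 + 159.35 + 158.95 + 159.44) / 5 = 796.1900 / 5 = 159.2380
CL = X̄̄ = 159.2380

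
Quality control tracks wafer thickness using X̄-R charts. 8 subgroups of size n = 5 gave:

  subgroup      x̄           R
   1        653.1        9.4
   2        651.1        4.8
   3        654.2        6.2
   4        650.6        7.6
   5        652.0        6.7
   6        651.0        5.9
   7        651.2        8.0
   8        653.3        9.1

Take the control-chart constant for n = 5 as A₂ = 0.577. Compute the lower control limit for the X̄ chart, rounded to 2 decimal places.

X̄̄ = (653.1 + 651.1 + 654.2 + 650.6 + 652.0 + 651.0 + 651.2 + 653.3) / 8 = 5216.5000 / 8 = 652.0625
R̄ = (9.4 + 4.8 + 6.2 + 7.6 + 6.7 + 5.9 + 8.0 + 9.1) / 8 = 57.7000 / 8 = 7.2125
LCL = X̄̄ − A₂·R̄ = 652.0625 − 0.577 × 7.2125 = 647.9009

647.90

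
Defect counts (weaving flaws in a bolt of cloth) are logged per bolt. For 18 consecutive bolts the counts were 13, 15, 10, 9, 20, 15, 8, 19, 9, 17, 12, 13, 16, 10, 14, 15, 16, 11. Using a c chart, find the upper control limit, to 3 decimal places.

24.444

c̄ = (13 + 15 + 10 + 9 + 20 + 15 + 8 + 19 + 9 + 17 + 12 + 13 + 16 + 10 + 14 + 15 + 16 + 11) / 18 = 242 / 18 = 13.4444
UCL = c̄ + 3√c̄ = 13.4444 + 3 × √13.4444 = 13.4444 + 3 × 3.6667 = 24.4444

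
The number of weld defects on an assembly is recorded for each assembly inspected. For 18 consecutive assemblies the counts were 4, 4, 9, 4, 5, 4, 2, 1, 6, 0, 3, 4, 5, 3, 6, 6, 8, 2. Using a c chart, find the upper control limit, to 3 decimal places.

10.387

c̄ = (4 + 4 + 9 + 4 + 5 + 4 + 2 + 1 + 6 + 0 + 3 + 4 + 5 + 3 + 6 + 6 + 8 + 2) / 18 = 76 / 18 = 4.2222
UCL = c̄ + 3√c̄ = 4.2222 + 3 × √4.2222 = 4.2222 + 3 × 2.0548 = 10.3866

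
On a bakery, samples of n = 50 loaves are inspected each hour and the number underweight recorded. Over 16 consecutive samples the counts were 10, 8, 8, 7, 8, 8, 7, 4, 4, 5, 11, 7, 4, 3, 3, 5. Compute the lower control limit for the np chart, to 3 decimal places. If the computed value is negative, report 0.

p̄ = Σdᵢ / (k·n) = 102 / (16 × 50) = 0.12750
LCL = np̄ − 3·√(np̄(1−p̄)) = 6.3750 − 3 × 2.3584 = -0.7003 → 0 (negative, so LCL = 0)

0.000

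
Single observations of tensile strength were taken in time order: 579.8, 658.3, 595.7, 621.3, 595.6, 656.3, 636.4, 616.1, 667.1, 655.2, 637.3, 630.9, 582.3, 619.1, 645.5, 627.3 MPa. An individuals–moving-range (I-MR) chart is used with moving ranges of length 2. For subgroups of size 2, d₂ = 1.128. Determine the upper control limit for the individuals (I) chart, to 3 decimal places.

717.027

X̄ = (579.8 + 658.3 + 595.7 + 621.3 + 595.6 + 656.3 + 636.4 + 616.1 + 667.1 + 655.2 + 637.3 + 630.9 + 582.3 + 619.1 + 645.5 + 627.3) / 16 = 626.5125
Moving ranges: 78.5, 62.6, 25.6, 25.7, 60.7, 19.9, 20.3, 51.0, 11.9, 17.9, 6.4, 48.6, 36.8, 26.4, 18.2; M̄R̄ = 510.5000 / 15 = 34.0333
UCL = X̄ + 3·M̄R̄/d₂ = 626.5125 + 3 × 34.0333 / 1.128 = 717.0267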